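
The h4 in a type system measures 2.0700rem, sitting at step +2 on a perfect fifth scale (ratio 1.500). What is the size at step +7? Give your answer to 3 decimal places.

15.719rem

2.0700 × 1.500⁵ = 2.0700 × 7.59375 ≈ 15.719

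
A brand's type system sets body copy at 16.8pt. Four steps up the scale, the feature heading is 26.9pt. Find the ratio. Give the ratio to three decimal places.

1.125

r⁴ = 26.9 / 16.8, so r = (26.9/16.8)^(1/4).
r = 1.6012^(1/4) ≈ 1.1249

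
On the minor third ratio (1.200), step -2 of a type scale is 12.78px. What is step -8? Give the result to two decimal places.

4.28px

12.78 ÷ 1.200⁶ = 12.78 ÷ 2.98598 ≈ 4.280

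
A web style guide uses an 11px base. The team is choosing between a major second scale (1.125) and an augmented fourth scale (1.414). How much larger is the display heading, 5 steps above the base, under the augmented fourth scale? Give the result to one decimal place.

Major second: 11.0 × 1.125⁵ = 19.822px
Augmented fourth: 11.0 × 1.414⁵ = 62.178px
Difference: 62.178 − 19.822 = 42.356px

42.4px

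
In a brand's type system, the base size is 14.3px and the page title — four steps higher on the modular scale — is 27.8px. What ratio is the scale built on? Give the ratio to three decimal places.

1.181

r⁴ = 27.8 / 14.3, so r = (27.8/14.3)^(1/4).
r = 1.9441^(1/4) ≈ 1.1808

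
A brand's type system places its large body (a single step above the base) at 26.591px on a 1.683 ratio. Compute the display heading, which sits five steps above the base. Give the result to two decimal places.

26.591 × 1.683⁴ = 26.591 × 8.02299 ≈ 213.339

213.34px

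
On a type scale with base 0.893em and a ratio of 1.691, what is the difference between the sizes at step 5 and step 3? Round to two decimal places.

Step 3: 0.893 × 1.691³ = 4.3180em
Step 5: 0.893 × 1.691⁵ = 12.3472em
Difference: 12.3472 − 4.3180 = 8.0292em

8.03em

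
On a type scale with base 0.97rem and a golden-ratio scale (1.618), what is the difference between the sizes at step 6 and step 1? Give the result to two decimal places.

Step 1: 0.97 × 1.618 = 1.5695rem
Step 6: 0.97 × 1.618⁶ = 17.4038rem
Difference: 17.4038 − 1.5695 = 15.8343rem

15.83rem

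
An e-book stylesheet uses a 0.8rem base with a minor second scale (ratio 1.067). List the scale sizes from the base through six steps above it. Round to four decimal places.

Step 0: 0.8rem
Step 1: 0.8 × 1.067 = 0.8536
Step 2: 0.8 × 1.067² = 0.9108
Step 3: 0.8 × 1.067³ = 0.9718
Step 4: 0.8 × 1.067⁴ = 1.0369
Step 5: 0.8 × 1.067⁵ = 1.1064
Step 6: 0.8 × 1.067⁶ = 1.1805

0.8000rem, 0.8536rem, 0.9108rem, 0.9718rem, 1.0369rem, 1.1064rem, 1.1805rem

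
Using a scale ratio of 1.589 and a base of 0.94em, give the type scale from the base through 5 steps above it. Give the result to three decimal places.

0.940em, 1.494em, 2.373em, 3.771em, 5.993em, 9.522em

Step 0: 0.94em
Step 1: 0.94 × 1.589 = 1.494
Step 2: 0.94 × 1.589² = 2.373
Step 3: 0.94 × 1.589³ = 3.771
Step 4: 0.94 × 1.589⁴ = 5.993
Step 5: 0.94 × 1.589⁵ = 9.522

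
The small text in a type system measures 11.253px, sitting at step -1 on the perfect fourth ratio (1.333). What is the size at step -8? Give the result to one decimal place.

1.5px

Moving from step -1 to step -8 is 7 steps down, so divide by r⁷.
11.253 ÷ 1.333⁷ = 11.253 ÷ 7.47844 ≈ 1.505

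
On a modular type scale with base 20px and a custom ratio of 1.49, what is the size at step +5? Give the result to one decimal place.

20.0 × 1.49⁵ = 20.0 × 7.34398 ≈ 146.88

146.9px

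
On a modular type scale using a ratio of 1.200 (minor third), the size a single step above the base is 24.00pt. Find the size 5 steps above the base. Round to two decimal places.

24.00 × 1.200⁴ = 24.00 × 2.07360 ≈ 49.766

49.77pt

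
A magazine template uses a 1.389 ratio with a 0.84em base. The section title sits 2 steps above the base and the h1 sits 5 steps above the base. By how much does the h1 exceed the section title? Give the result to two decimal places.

2.72em

Step 2: 0.84 × 1.389² = 1.6206em
Step 5: 0.84 × 1.389⁵ = 4.3430em
Difference: 4.3430 − 1.6206 = 2.7224em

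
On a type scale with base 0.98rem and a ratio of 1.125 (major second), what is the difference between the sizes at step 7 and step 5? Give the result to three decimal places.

Step 5: 0.98 × 1.125⁵ = 1.76599rem
Step 7: 0.98 × 1.125⁷ = 2.23508rem
Difference: 2.23508 − 1.76599 = 0.46909rem

0.469rem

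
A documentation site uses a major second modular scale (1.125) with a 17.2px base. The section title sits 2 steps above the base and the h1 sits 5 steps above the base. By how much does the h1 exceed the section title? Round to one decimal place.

Step 2: 17.2 × 1.125² = 21.769px
Step 5: 17.2 × 1.125⁵ = 30.995px
Difference: 30.995 − 21.769 = 9.226px

9.2px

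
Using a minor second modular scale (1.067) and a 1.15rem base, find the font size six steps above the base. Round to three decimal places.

Each step on a modular scale multiplies by the ratio, so the size n steps from the base is base × ratioⁿ.
1.15 × 1.067⁶ = 1.15 × 1.47566 ≈ 1.697

1.697rem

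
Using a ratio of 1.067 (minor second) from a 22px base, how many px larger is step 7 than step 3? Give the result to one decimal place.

7.9px

Step 3: 22.0 × 1.067³ = 26.725px
Step 7: 22.0 × 1.067⁷ = 34.640px
Difference: 34.640 − 26.725 = 7.915px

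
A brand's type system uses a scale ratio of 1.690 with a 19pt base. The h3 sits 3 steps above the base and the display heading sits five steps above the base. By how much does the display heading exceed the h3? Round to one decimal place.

Step 3: 19.0 × 1.690³ = 91.709pt
Step 5: 19.0 × 1.690⁵ = 261.931pt
Difference: 261.931 − 91.709 = 170.222pt

170.2pt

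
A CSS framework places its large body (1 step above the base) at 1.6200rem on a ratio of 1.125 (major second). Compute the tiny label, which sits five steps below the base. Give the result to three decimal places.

1.6200 ÷ 1.125⁶ = 1.6200 ÷ 2.02729 ≈ 0.799

0.799rem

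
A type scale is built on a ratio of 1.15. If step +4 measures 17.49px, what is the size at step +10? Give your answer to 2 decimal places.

40.46px

17.49 × 1.15⁶ = 17.49 × 2.31306 ≈ 40.455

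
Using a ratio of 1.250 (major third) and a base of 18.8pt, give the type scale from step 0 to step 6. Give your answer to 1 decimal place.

Step 0: 18.8pt
Step 1: 18.8 × 1.250 = 23.5
Step 2: 18.8 × 1.250² = 29.4
Step 3: 18.8 × 1.250³ = 36.7
Step 4: 18.8 × 1.250⁴ = 45.9
Step 5: 18.8 × 1.250⁵ = 57.4
Step 6: 18.8 × 1.250⁶ = 71.7

18.8pt, 23.5pt, 29.4pt, 36.7pt, 45.9pt, 57.4pt, 71.7pt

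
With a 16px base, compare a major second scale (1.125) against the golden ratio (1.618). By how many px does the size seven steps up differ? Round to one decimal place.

428.0px

Major second: 16.0 × 1.125⁷ = 36.491px
Golden ratio: 16.0 × 1.618⁷ = 464.483px
Difference: 464.483 − 36.491 = 427.992px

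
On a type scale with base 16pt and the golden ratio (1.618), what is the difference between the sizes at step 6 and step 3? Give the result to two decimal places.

Step 3: 16.0 × 1.618³ = 67.7728pt
Step 6: 16.0 × 1.618⁶ = 287.0722pt
Difference: 287.0722 − 67.7728 = 219.2994pt

219.30pt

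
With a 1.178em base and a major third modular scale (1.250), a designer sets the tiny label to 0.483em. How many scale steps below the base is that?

4

1.250ⁿ = 1.178 / 0.483 = 2.4389
n = ln(2.4389) / ln(1.250) = 0.8916 / 0.2231 ≈ 4.00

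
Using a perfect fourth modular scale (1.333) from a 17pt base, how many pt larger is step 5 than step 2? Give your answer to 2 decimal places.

Step 2: 17.0 × 1.333² = 30.2071pt
Step 5: 17.0 × 1.333⁵ = 71.5484pt
Difference: 71.5484 − 30.2071 = 41.3413pt

41.34pt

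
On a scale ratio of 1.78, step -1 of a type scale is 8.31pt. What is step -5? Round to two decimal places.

Moving from step -1 to step -5 is 4 steps down, so divide by r⁴.
8.31 ÷ 1.78⁴ = 8.31 ÷ 10.03876 ≈ 0.828

0.83pt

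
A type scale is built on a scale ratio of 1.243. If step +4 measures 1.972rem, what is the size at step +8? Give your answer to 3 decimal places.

4.708rem

1.972 × 1.243⁴ = 1.972 × 2.38718 ≈ 4.708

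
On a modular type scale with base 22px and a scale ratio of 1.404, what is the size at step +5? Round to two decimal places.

120.02px

A modular type scale is a geometric sequence: sizeₙ = base × rⁿ.
22.0 × 1.404⁵ = 22.0 × 5.45551 ≈ 120.02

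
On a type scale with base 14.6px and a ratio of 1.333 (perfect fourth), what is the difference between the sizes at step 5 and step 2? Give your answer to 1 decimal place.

Step 2: 14.6 × 1.333² = 25.943px
Step 5: 14.6 × 1.333⁵ = 61.447px
Difference: 61.447 − 25.943 = 35.504px

35.5px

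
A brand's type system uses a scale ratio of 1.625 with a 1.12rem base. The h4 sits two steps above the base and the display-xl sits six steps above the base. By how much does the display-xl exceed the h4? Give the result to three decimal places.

17.665rem

Step 2: 1.12 × 1.625² = 2.95750rem
Step 6: 1.12 × 1.625⁶ = 20.62235rem
Difference: 20.62235 − 2.95750 = 17.66485rem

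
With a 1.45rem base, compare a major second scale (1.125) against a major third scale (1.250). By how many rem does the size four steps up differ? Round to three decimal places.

1.217rem

Major second: 1.45 × 1.125⁴ = 2.32262rem
Major third: 1.45 × 1.250⁴ = 3.54004rem
Difference: 3.54004 − 2.32262 = 1.21742rem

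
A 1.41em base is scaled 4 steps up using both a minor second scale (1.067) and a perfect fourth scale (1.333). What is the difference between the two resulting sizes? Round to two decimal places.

Minor second: 1.41 × 1.067⁴ = 1.8276em
Perfect fourth: 1.41 × 1.333⁴ = 4.4518em
Difference: 4.4518 − 1.8276 = 2.6242em

2.62em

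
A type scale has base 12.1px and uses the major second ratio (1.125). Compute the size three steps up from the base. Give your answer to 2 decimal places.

17.23px

12.1 × 1.125³ = 12.1 × 1.42383 ≈ 17.23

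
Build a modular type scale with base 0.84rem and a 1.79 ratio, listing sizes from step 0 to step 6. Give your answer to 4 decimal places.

Step 0: 0.84rem
Step 1: 0.84 × 1.79 = 1.5036
Step 2: 0.84 × 1.79² = 2.6914
Step 3: 0.84 × 1.79³ = 4.8177
Step 4: 0.84 × 1.79⁴ = 8.6237
Step 5: 0.84 × 1.79⁵ = 15.4363
Step 6: 0.84 × 1.79⁶ = 27.6311

0.8400rem, 1.5036rem, 2.6914rem, 4.8177rem, 8.6237rem, 15.4363rem, 27.6311rem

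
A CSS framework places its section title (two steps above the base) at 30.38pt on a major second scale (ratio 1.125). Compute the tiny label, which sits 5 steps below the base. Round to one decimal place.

13.3pt

The gap is -5 − (2) = -7 steps, so the factor is 1.125^-7.
30.38 ÷ 1.125⁷ = 30.38 ÷ 2.28070 ≈ 13.320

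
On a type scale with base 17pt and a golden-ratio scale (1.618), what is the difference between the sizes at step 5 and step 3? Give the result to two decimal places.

116.50pt

Step 3: 17.0 × 1.618³ = 72.0086pt
Step 5: 17.0 × 1.618⁵ = 188.5131pt
Difference: 188.5131 − 72.0086 = 116.5045pt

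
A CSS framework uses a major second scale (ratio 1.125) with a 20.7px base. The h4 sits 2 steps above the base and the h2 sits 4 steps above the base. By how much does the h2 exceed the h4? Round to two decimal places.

Step 2: 20.7 × 1.125² = 26.1984px
Step 4: 20.7 × 1.125⁴ = 33.1574px
Difference: 33.1574 − 26.1984 = 6.9590px

6.96px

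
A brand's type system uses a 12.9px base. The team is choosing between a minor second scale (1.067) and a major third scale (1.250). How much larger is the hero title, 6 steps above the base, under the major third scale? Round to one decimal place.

Minor second: 12.9 × 1.067⁶ = 19.036px
Major third: 12.9 × 1.250⁶ = 49.210px
Difference: 49.210 − 19.036 = 30.174px

30.2px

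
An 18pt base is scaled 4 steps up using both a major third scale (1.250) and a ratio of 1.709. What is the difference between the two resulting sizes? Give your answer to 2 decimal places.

Major third: 18.0 × 1.250⁴ = 43.9453pt
At 1.709: 18.0 × 1.709⁴ = 153.5468pt
Difference: 153.5468 − 43.9453 = 109.6015pt

109.60pt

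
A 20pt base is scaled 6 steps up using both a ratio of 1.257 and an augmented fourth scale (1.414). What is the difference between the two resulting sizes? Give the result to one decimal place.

81.0pt

At 1.257: 20.0 × 1.257⁶ = 78.894pt
Augmented fourth: 20.0 × 1.414⁶ = 159.855pt
Difference: 159.855 − 78.894 = 80.961pt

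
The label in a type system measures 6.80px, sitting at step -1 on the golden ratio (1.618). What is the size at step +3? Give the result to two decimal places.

46.60px

Moving from step -1 to step +3 is 4 steps up, so multiply by r⁴.
6.80 × 1.618⁴ = 6.80 × 6.85353 ≈ 46.604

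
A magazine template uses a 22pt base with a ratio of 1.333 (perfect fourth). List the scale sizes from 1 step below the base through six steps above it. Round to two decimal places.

16.50pt, 22.00pt, 29.33pt, 39.09pt, 52.11pt, 69.46pt, 92.59pt, 123.43pt

Step -1: 22.0 ÷ 1.333 = 16.50
Step 0: 22pt
Step 1: 22.0 × 1.333 = 29.33
Step 2: 22.0 × 1.333² = 39.09
Step 3: 22.0 × 1.333³ = 52.11
Step 4: 22.0 × 1.333⁴ = 69.46
Step 5: 22.0 × 1.333⁵ = 92.59
Step 6: 22.0 × 1.333⁶ = 123.43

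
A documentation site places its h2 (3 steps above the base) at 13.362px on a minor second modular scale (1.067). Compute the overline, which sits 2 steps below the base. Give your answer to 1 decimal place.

13.362 ÷ 1.067⁵ = 13.362 ÷ 1.38300 ≈ 9.662

9.7px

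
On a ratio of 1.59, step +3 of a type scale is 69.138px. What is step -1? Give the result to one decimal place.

The gap is -1 − (3) = -4 steps, so the factor is 1.59^-4.
69.138 ÷ 1.59⁴ = 69.138 ÷ 6.39129 ≈ 10.818

10.8px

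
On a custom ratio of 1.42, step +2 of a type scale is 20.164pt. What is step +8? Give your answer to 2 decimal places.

20.164 × 1.42⁶ = 20.164 × 8.19842 ≈ 165.313

165.31pt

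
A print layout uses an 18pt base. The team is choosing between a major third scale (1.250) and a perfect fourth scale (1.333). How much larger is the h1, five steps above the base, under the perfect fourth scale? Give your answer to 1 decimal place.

20.8pt

Major third: 18.0 × 1.250⁵ = 54.932pt
Perfect fourth: 18.0 × 1.333⁵ = 75.757pt
Difference: 75.757 − 54.932 = 20.825pt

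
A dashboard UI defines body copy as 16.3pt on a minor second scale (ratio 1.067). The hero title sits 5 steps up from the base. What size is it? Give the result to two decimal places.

Every step multiplies by the scale ratio.
16.3 × 1.067⁵ = 16.3 × 1.38300 ≈ 22.54

22.54pt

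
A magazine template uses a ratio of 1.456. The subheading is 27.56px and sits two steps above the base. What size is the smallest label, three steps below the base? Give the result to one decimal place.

27.56 ÷ 1.456⁵ = 27.56 ÷ 6.54345 ≈ 4.212

4.2px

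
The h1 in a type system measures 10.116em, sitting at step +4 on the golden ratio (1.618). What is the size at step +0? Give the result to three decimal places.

1.476em

Moving from step +4 to step +0 is 4 steps down, so divide by r⁴.
10.116 ÷ 1.618⁴ = 10.116 ÷ 6.85353 ≈ 1.476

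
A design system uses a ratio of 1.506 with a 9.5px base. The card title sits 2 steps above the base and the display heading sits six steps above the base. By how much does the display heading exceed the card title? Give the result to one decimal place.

Step 2: 9.5 × 1.506² = 21.546px
Step 6: 9.5 × 1.506⁶ = 110.834px
Difference: 110.834 − 21.546 = 89.288px

89.3px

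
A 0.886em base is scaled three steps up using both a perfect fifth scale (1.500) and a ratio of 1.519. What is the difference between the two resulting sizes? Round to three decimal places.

0.115em

Perfect fifth: 0.886 × 1.500³ = 2.99025em
At 1.519: 0.886 × 1.519³ = 3.10532em
Difference: 3.10532 − 2.99025 = 0.11507em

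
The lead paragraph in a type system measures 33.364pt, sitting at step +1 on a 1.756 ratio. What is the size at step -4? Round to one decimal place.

Moving from step +1 to step -4 is 5 steps down, so divide by r⁵.
33.364 ÷ 1.756⁵ = 33.364 ÷ 16.69639 ≈ 1.998

2.0pt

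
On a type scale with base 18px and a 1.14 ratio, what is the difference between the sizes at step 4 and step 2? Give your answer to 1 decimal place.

Step 2: 18.0 × 1.14² = 23.393px
Step 4: 18.0 × 1.14⁴ = 30.401px
Difference: 30.401 − 23.393 = 7.008px

7.0px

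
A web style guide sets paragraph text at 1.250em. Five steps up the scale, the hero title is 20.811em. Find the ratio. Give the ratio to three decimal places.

r⁵ = 20.811 / 1.250, so r = (20.811/1.250)^(1/5).
r = 16.6488^(1/5) ≈ 1.7550

1.755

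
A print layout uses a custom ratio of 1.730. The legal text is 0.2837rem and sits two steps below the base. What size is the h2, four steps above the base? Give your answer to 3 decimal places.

7.606rem

Moving from step -2 to step +4 is 6 steps up, so multiply by r⁶.
0.2837 × 1.730⁶ = 0.2837 × 26.80875 ≈ 7.606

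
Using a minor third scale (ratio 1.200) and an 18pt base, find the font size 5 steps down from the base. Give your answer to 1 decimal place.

7.2pt

Every step multiplies by the scale ratio.
18.0 ÷ 1.200⁵ = 18.0 ÷ 2.48832 ≈ 7.23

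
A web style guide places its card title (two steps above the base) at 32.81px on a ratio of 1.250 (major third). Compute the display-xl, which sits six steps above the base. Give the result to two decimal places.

80.10px

The gap is 6 − (2) = 4 steps, so the factor is 1.250^4.
32.81 × 1.250⁴ = 32.81 × 2.44141 ≈ 80.103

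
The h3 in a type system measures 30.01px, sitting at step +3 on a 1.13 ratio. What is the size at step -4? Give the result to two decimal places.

12.76px

30.01 ÷ 1.13⁷ = 30.01 ÷ 2.35261 ≈ 12.756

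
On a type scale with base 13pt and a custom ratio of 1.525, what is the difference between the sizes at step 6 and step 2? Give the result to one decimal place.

Step 2: 13.0 × 1.525² = 30.233pt
Step 6: 13.0 × 1.525⁶ = 163.517pt
Difference: 163.517 − 30.233 = 133.284pt

133.3pt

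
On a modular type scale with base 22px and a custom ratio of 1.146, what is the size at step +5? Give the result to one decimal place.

43.5px

22.0 × 1.146⁵ = 22.0 × 1.97662 ≈ 43.49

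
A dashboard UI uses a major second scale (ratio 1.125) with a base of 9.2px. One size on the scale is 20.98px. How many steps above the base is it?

7

1.125ⁿ = 20.98 / 9.2 = 2.2804
n = ln(2.2804) / ln(1.125) = 0.8244 / 0.1178 ≈ 7.00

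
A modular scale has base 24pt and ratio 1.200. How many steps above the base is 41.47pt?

3

1.200ⁿ = 41.47 / 24 = 1.7279
n = ln(1.7279) / ln(1.200) = 0.5469 / 0.1823 ≈ 3.00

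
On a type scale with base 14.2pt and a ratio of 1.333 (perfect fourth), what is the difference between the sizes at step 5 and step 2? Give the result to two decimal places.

34.53pt

Step 2: 14.2 × 1.333² = 25.2318pt
Step 5: 14.2 × 1.333⁵ = 59.7639pt
Difference: 59.7639 − 25.2318 = 34.5321pt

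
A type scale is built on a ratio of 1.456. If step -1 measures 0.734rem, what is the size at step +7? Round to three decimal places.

14.825rem

0.734 × 1.456⁸ = 0.734 × 20.19719 ≈ 14.825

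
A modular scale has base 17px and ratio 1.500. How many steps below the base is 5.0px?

3

1.500ⁿ = 17 / 5.0 = 3.4000
n = ln(3.4000) / ln(1.500) = 1.2238 / 0.4055 ≈ 3.02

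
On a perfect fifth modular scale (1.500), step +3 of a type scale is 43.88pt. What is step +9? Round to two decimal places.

The gap is 9 − (3) = 6 steps, so the factor is 1.500^6.
43.88 × 1.500⁶ = 43.88 × 11.39062 ≈ 499.821

499.82pt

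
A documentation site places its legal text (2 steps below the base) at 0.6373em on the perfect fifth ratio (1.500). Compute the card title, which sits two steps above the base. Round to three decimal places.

0.6373 × 1.500⁴ = 0.6373 × 5.06250 ≈ 3.226

3.226em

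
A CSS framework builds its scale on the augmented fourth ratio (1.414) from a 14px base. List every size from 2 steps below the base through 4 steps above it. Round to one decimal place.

Step -2: 14.0 ÷ 1.414² = 7.0
Step -1: 14.0 ÷ 1.414 = 9.9
Step 0: 14px
Step 1: 14.0 × 1.414 = 19.8
Step 2: 14.0 × 1.414² = 28.0
Step 3: 14.0 × 1.414³ = 39.6
Step 4: 14.0 × 1.414⁴ = 56.0

7.0px, 9.9px, 14.0px, 19.8px, 28.0px, 39.6px, 56.0px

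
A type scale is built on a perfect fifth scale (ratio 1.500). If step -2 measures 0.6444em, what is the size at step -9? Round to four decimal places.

Moving from step -2 to step -9 is 7 steps down, so divide by r⁷.
0.6444 ÷ 1.500⁷ = 0.6444 ÷ 17.08594 ≈ 0.0377

0.0377em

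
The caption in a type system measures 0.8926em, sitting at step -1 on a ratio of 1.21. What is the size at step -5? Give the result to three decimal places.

0.8926 ÷ 1.21⁴ = 0.8926 ÷ 2.14359 ≈ 0.416

0.416em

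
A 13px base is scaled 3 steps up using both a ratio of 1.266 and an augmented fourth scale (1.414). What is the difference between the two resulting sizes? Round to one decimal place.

10.4px

At 1.266: 13.0 × 1.266³ = 26.378px
Augmented fourth: 13.0 × 1.414³ = 36.753px
Difference: 36.753 − 26.378 = 10.375px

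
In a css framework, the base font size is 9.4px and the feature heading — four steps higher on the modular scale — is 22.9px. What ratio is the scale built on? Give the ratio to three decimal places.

r⁴ = 22.9 / 9.4, so r = (22.9/9.4)^(1/4).
r = 2.4362^(1/4) ≈ 1.2493

1.249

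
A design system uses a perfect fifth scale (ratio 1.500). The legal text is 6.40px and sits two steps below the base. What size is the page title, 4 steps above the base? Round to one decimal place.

The gap is 4 − (-2) = 6 steps, so the factor is 1.500^6.
6.40 × 1.500⁶ = 6.40 × 11.39062 ≈ 72.900

72.9px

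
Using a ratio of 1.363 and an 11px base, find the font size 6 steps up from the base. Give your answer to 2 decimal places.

A modular type scale is a geometric sequence: sizeₙ = base × rⁿ.
11.0 × 1.363⁶ = 11.0 × 6.41173 ≈ 70.53

70.53px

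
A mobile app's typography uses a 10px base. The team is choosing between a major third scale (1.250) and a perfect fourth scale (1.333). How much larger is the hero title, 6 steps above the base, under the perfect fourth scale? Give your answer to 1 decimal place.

18.0px

Major third: 10.0 × 1.250⁶ = 38.147px
Perfect fourth: 10.0 × 1.333⁶ = 56.102px
Difference: 56.102 − 38.147 = 17.955px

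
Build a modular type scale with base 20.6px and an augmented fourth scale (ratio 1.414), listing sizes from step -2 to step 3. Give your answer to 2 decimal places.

Step -2: 20.6 ÷ 1.414² = 10.30
Step -1: 20.6 ÷ 1.414 = 14.57
Step 0: 20.6px
Step 1: 20.6 × 1.414 = 29.13
Step 2: 20.6 × 1.414² = 41.19
Step 3: 20.6 × 1.414³ = 58.24

10.30px, 14.57px, 20.60px, 29.13px, 41.19px, 58.24px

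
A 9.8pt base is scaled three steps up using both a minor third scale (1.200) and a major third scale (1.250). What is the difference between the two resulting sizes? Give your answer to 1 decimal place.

Minor third: 9.8 × 1.200³ = 16.934pt
Major third: 9.8 × 1.250³ = 19.141pt
Difference: 19.141 − 16.934 = 2.207pt

2.2pt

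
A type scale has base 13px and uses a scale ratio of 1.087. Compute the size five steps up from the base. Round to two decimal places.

13.0 × 1.087⁵ = 13.0 × 1.51757 ≈ 19.73

19.73px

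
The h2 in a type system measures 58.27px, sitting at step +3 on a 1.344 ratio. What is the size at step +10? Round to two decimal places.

58.27 × 1.344⁷ = 58.27 × 7.92127 ≈ 461.572

461.57px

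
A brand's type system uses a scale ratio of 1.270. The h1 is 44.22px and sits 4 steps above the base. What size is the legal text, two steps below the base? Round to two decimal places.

Moving from step +4 to step -2 is 6 steps down, so divide by r⁶.
44.22 ÷ 1.270⁶ = 44.22 ÷ 4.19587 ≈ 10.539

10.54px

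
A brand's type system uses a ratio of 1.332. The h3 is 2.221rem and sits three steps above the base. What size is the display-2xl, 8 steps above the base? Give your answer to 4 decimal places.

2.221 × 1.332⁵ = 2.221 × 4.19296 ≈ 9.3126

9.3126rem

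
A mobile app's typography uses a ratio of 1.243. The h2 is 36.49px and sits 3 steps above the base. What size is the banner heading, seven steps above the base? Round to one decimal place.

87.1px

36.49 × 1.243⁴ = 36.49 × 2.38718 ≈ 87.108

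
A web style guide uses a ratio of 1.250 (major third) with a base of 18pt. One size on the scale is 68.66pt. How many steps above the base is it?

6

1.250ⁿ = 68.66 / 18 = 3.8144
n = ln(3.8144) / ln(1.250) = 1.3388 / 0.2231 ≈ 6.00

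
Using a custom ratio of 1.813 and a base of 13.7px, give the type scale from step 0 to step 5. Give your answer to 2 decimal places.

Step 0: 13.7px
Step 1: 13.7 × 1.813 = 24.84
Step 2: 13.7 × 1.813² = 45.03
Step 3: 13.7 × 1.813³ = 81.64
Step 4: 13.7 × 1.813⁴ = 148.02
Step 5: 13.7 × 1.813⁵ = 268.35

13.70px, 24.84px, 45.03px, 81.64px, 148.02px, 268.35px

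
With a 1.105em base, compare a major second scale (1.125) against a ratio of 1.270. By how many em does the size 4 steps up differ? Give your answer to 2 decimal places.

Major second: 1.105 × 1.125⁴ = 1.7700em
At 1.270: 1.105 × 1.270⁴ = 2.8746em
Difference: 2.8746 − 1.7700 = 1.1046em

1.10em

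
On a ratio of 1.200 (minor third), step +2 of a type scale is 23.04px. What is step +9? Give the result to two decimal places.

82.56px

23.04 × 1.200⁷ = 23.04 × 3.58318 ≈ 82.556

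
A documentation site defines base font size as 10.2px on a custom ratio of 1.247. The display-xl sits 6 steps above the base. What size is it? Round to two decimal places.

Each step on a modular scale multiplies by the ratio, so the size n steps from the base is base × ratioⁿ.
10.2 × 1.247⁶ = 10.2 × 3.76009 ≈ 38.35

38.35px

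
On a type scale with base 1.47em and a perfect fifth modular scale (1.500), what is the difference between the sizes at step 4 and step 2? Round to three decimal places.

Step 2: 1.47 × 1.500² = 3.30750em
Step 4: 1.47 × 1.500⁴ = 7.44187em
Difference: 7.44187 − 3.30750 = 4.13437em

4.134em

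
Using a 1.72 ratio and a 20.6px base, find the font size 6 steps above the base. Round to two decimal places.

533.38px

A modular type scale is a geometric sequence: sizeₙ = base × rⁿ.
20.6 × 1.72⁶ = 20.6 × 25.89230 ≈ 533.38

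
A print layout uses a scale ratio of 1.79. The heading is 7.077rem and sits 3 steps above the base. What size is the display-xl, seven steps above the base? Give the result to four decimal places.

7.077 × 1.79⁴ = 7.077 × 10.26626 ≈ 72.6543

72.6543rem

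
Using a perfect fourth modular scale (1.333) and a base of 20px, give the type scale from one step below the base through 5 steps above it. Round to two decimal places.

Step -1: 20.0 ÷ 1.333 = 15.00
Step 0: 20px
Step 1: 20.0 × 1.333 = 26.66
Step 2: 20.0 × 1.333² = 35.54
Step 3: 20.0 × 1.333³ = 47.37
Step 4: 20.0 × 1.333⁴ = 63.15
Step 5: 20.0 × 1.333⁵ = 84.17

15.00px, 20.00px, 26.66px, 35.54px, 47.37px, 63.15px, 84.17px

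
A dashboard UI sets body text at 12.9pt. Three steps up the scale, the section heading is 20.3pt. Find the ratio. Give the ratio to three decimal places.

1.163

The ratio satisfies 12.9 × r³ = 20.3, so r = (20.3 / 12.9)^(1/3).
r = 1.5736^(1/3) ≈ 1.1631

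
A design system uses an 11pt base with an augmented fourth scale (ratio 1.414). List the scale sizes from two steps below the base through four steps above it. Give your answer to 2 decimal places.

Step -2: 11.0 ÷ 1.414² = 5.50
Step -1: 11.0 ÷ 1.414 = 7.78
Step 0: 11pt
Step 1: 11.0 × 1.414 = 15.55
Step 2: 11.0 × 1.414² = 21.99
Step 3: 11.0 × 1.414³ = 31.10
Step 4: 11.0 × 1.414⁴ = 43.97

5.50pt, 7.78pt, 11.00pt, 15.55pt, 21.99pt, 31.10pt, 43.97pt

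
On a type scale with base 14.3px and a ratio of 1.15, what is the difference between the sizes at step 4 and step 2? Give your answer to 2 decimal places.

Step 2: 14.3 × 1.15² = 18.9117px
Step 4: 14.3 × 1.15⁴ = 25.0108px
Difference: 25.0108 − 18.9117 = 6.0991px

6.10px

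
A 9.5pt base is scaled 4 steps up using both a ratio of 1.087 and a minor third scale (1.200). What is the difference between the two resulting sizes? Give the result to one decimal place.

6.4pt

At 1.087: 9.5 × 1.087⁴ = 13.263pt
Minor third: 9.5 × 1.200⁴ = 19.699pt
Difference: 19.699 − 13.263 = 6.436pt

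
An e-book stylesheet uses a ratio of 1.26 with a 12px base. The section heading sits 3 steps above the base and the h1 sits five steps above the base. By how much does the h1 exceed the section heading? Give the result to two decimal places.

14.11px

Step 3: 12.0 × 1.26³ = 24.0045px
Step 5: 12.0 × 1.26⁵ = 38.1096px
Difference: 38.1096 − 24.0045 = 14.1051px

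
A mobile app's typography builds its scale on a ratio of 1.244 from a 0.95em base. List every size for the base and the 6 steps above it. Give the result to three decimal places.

0.950em, 1.182em, 1.470em, 1.829em, 2.275em, 2.830em, 3.521em

Step 0: 0.95em
Step 1: 0.95 × 1.244 = 1.182
Step 2: 0.95 × 1.244² = 1.470
Step 3: 0.95 × 1.244³ = 1.829
Step 4: 0.95 × 1.244⁴ = 2.275
Step 5: 0.95 × 1.244⁵ = 2.830
Step 6: 0.95 × 1.244⁶ = 3.521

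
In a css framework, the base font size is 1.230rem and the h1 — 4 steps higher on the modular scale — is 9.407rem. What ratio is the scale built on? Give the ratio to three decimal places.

1.663

The ratio satisfies 1.230 × r⁴ = 9.407, so r = (9.407 / 1.230)^(1/4).
r = 7.6480^(1/4) ≈ 1.6630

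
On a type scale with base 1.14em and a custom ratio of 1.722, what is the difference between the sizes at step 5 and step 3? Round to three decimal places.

11.440em

Step 3: 1.14 × 1.722³ = 5.82109em
Step 5: 1.14 × 1.722⁵ = 17.26118em
Difference: 17.26118 − 5.82109 = 11.44009em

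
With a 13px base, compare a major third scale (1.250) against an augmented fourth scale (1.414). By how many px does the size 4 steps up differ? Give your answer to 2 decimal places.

Major third: 13.0 × 1.250⁴ = 31.7383px
Augmented fourth: 13.0 × 1.414⁴ = 51.9686px
Difference: 51.9686 − 31.7383 = 20.2303px

20.23px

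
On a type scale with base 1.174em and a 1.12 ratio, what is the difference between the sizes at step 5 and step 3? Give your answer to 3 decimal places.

Step 3: 1.174 × 1.12³ = 1.64939em
Step 5: 1.174 × 1.12⁵ = 2.06899em
Difference: 2.06899 − 1.64939 = 0.41960em

0.420em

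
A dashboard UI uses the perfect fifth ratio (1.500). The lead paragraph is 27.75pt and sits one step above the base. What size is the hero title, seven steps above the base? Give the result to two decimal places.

316.09pt

Moving from step +1 to step +7 is 6 steps up, so multiply by r⁶.
27.75 × 1.500⁶ = 27.75 × 11.39062 ≈ 316.090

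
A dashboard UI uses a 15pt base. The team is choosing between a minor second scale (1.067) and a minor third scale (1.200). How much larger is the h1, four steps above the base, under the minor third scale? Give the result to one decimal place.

11.7pt

Minor second: 15.0 × 1.067⁴ = 19.442pt
Minor third: 15.0 × 1.200⁴ = 31.104pt
Difference: 31.104 − 19.442 = 11.662pt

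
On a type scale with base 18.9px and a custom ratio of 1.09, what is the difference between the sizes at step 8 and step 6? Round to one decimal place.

6.0px

Step 6: 18.9 × 1.09⁶ = 31.697px
Step 8: 18.9 × 1.09⁸ = 37.659px
Difference: 37.659 − 31.697 = 5.962px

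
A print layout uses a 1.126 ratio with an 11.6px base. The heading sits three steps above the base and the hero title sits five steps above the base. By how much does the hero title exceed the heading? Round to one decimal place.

4.4px

Step 3: 11.6 × 1.126³ = 16.560px
Step 5: 11.6 × 1.126⁵ = 20.997px
Difference: 20.997 − 16.560 = 4.437px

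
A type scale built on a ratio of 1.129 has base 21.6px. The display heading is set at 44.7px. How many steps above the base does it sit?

6

1.129ⁿ = 44.7 / 21.6 = 2.0694
n = ln(2.0694) / ln(1.129) = 0.7273 / 0.1213 ≈ 5.99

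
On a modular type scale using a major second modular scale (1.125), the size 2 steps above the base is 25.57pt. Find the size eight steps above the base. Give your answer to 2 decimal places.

51.84pt

25.57 × 1.125⁶ = 25.57 × 2.02729 ≈ 51.838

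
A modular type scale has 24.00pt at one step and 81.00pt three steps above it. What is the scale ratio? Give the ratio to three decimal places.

1.500

The ratio satisfies 24.00 × r³ = 81.00, so r = (81.00 / 24.00)^(1/3).
r = 3.3750^(1/3) ≈ 1.5000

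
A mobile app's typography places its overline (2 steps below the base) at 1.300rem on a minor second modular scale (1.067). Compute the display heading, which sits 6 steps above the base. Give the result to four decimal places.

The gap is 6 − (-2) = 8 steps, so the factor is 1.067^8.
1.300 × 1.067⁸ = 1.300 × 1.68002 ≈ 2.1840

2.1840rem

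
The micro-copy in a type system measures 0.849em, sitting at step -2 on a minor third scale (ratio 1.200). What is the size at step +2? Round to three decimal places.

0.849 × 1.200⁴ = 0.849 × 2.07360 ≈ 1.760

1.760em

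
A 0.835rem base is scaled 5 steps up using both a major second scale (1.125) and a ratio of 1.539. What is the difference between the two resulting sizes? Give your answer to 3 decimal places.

Major second: 0.835 × 1.125⁵ = 1.50470rem
At 1.539: 0.835 × 1.539⁵ = 7.20908rem
Difference: 7.20908 − 1.50470 = 5.70438rem

5.704rem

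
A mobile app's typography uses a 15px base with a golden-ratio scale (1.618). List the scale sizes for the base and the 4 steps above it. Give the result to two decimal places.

15.00px, 24.27px, 39.27px, 63.54px, 102.80px

Step 0: 15px
Step 1: 15.0 × 1.618 = 24.27
Step 2: 15.0 × 1.618² = 39.27
Step 3: 15.0 × 1.618³ = 63.54
Step 4: 15.0 × 1.618⁴ = 102.80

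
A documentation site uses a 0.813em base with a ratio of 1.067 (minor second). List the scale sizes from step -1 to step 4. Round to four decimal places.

0.7619em, 0.8130em, 0.8675em, 0.9256em, 0.9876em, 1.0538em

Step -1: 0.813 ÷ 1.067 = 0.7619
Step 0: 0.813em
Step 1: 0.813 × 1.067 = 0.8675
Step 2: 0.813 × 1.067² = 0.9256
Step 3: 0.813 × 1.067³ = 0.9876
Step 4: 0.813 × 1.067⁴ = 1.0538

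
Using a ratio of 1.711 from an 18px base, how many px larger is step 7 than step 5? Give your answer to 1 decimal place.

508.8px

Step 5: 18.0 × 1.711⁵ = 263.951px
Step 7: 18.0 × 1.711⁷ = 772.721px
Difference: 772.721 − 263.951 = 508.770px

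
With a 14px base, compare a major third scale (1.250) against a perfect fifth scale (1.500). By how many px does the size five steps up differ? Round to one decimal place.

Major third: 14.0 × 1.250⁵ = 42.725px
Perfect fifth: 14.0 × 1.500⁵ = 106.312px
Difference: 106.312 − 42.725 = 63.587px

63.6px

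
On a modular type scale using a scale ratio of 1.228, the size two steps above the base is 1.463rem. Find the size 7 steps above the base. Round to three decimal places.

4.085rem

Moving from step +2 to step +7 is 5 steps up, so multiply by r⁵.
1.463 × 1.228⁵ = 1.463 × 2.79249 ≈ 4.085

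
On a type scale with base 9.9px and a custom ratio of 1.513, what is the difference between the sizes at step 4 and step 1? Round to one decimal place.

36.9px

Step 1: 9.9 × 1.513 = 14.979px
Step 4: 9.9 × 1.513⁴ = 51.879px
Difference: 51.879 − 14.979 = 36.900px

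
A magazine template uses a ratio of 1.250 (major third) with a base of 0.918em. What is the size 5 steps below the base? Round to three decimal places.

Every step multiplies by the scale ratio.
0.918 ÷ 1.250⁵ = 0.918 ÷ 3.05176 ≈ 0.301

0.301em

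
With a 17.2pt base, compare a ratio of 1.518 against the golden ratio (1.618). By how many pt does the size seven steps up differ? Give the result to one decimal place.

179.8pt

At 1.518: 17.2 × 1.518⁷ = 319.471pt
Golden ratio: 17.2 × 1.618⁷ = 499.319pt
Difference: 499.319 − 319.471 = 179.848pt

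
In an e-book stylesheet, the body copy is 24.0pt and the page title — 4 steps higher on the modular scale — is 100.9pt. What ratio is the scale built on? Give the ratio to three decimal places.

r⁴ = 100.9 / 24.0, so r = (100.9/24.0)^(1/4).
r = 4.2042^(1/4) ≈ 1.4319

1.432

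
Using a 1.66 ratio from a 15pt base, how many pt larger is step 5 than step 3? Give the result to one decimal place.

120.5pt

Step 3: 15.0 × 1.66³ = 68.614pt
Step 5: 15.0 × 1.66⁵ = 189.074pt
Difference: 189.074 − 68.614 = 120.460pt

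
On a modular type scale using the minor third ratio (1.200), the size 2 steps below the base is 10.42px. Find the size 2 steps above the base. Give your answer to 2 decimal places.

21.61px

10.42 × 1.200⁴ = 10.42 × 2.07360 ≈ 21.607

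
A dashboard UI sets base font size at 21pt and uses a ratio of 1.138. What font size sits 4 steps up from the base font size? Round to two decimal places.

35.22pt

21.0 × 1.138⁴ = 21.0 × 1.67714 ≈ 35.22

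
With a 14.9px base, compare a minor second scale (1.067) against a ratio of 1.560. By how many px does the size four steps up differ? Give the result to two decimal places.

Minor second: 14.9 × 1.067⁴ = 19.3127px
At 1.560: 14.9 × 1.560⁴ = 88.2439px
Difference: 88.2439 − 19.3127 = 68.9312px

68.93px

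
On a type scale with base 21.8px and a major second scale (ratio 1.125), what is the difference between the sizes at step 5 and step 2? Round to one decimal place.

Step 2: 21.8 × 1.125² = 27.591px
Step 5: 21.8 × 1.125⁵ = 39.284px
Difference: 39.284 − 27.591 = 11.693px

11.7px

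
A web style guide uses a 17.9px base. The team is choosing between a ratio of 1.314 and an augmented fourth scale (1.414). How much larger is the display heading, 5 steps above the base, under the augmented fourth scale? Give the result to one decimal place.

At 1.314: 17.9 × 1.314⁵ = 70.118px
Augmented fourth: 17.9 × 1.414⁵ = 101.181px
Difference: 101.181 − 70.118 = 31.063px

31.1px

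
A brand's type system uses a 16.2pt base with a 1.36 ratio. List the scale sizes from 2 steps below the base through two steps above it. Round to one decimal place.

8.8pt, 11.9pt, 16.2pt, 22.0pt, 30.0pt

Step -2: 16.2 ÷ 1.36² = 8.8
Step -1: 16.2 ÷ 1.36 = 11.9
Step 0: 16.2pt
Step 1: 16.2 × 1.36 = 22.0
Step 2: 16.2 × 1.36² = 30.0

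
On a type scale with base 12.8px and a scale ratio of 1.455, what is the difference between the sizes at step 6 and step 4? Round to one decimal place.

Step 4: 12.8 × 1.455⁴ = 57.367px
Step 6: 12.8 × 1.455⁶ = 121.447px
Difference: 121.447 − 57.367 = 64.080px

64.1px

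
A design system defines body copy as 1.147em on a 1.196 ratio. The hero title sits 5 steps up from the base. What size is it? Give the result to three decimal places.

2.807em

A modular type scale is a geometric sequence: sizeₙ = base × rⁿ.
1.147 × 1.196⁵ = 1.147 × 2.44712 ≈ 2.807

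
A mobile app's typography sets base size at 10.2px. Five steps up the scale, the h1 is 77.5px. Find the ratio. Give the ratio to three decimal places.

1.500

The ratio satisfies 10.2 × r⁵ = 77.5, so r = (77.5 / 10.2)^(1/5).
r = 7.5980^(1/5) ≈ 1.5002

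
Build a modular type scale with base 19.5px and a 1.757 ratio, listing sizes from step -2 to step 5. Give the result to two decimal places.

Step -2: 19.5 ÷ 1.757² = 6.32
Step -1: 19.5 ÷ 1.757 = 11.10
Step 0: 19.5px
Step 1: 19.5 × 1.757 = 34.26
Step 2: 19.5 × 1.757² = 60.20
Step 3: 19.5 × 1.757³ = 105.77
Step 4: 19.5 × 1.757⁴ = 185.83
Step 5: 19.5 × 1.757⁵ = 326.51

6.32px, 11.10px, 19.50px, 34.26px, 60.20px, 105.77px, 185.83px, 326.51px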